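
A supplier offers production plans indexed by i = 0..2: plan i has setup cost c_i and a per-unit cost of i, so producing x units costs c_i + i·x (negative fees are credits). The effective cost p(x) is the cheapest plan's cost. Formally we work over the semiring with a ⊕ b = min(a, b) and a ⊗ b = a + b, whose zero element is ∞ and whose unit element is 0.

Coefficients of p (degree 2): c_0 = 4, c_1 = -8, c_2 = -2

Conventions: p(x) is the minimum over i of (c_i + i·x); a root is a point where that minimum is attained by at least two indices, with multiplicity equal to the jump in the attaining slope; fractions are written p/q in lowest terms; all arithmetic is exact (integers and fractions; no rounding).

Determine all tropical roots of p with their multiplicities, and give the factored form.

hull edge (i=0, c=4) to (i=1, c=-8): slope -12, span 1
hull edge (i=1, c=-8) to (i=2, c=-2): slope 6, span 1
Factored form: p(x) = -2 ⊗ (x ⊕ (-6)) ⊗ (x ⊕ 12)
Answer: roots = -6 (mult 1), 12 (mult 1)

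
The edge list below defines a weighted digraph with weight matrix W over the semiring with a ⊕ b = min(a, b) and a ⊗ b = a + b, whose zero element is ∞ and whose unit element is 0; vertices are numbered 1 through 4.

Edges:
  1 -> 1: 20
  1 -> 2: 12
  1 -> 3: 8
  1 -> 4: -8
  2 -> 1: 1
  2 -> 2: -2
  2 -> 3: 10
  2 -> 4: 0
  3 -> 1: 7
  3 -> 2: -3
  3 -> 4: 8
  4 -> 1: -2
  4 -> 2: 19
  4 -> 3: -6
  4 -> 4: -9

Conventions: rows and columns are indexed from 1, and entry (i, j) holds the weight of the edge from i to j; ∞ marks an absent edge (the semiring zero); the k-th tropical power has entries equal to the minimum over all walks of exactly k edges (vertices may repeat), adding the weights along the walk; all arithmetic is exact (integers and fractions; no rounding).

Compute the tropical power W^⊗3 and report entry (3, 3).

W^⊗2:
  [-10, 5, -14, -17]
  [-2, -4, -6, -9]
  [-2, -5, 2, -3]
  [-11, -9, -15, -18]
W^⊗3:
  [-19, -17, -23, -26]
  [-11, -9, -15, -18]
  [-5, -7, -9, -12]
  [-20, -18, -24, -27]
Key observation: the optimum is the walk 3->2->4->3, with weight (-3) + 0 + (-6) = -9.
Optimal value attained by: walk 3->2->4->3.
Answer: (W^⊗3)[3][3] = -9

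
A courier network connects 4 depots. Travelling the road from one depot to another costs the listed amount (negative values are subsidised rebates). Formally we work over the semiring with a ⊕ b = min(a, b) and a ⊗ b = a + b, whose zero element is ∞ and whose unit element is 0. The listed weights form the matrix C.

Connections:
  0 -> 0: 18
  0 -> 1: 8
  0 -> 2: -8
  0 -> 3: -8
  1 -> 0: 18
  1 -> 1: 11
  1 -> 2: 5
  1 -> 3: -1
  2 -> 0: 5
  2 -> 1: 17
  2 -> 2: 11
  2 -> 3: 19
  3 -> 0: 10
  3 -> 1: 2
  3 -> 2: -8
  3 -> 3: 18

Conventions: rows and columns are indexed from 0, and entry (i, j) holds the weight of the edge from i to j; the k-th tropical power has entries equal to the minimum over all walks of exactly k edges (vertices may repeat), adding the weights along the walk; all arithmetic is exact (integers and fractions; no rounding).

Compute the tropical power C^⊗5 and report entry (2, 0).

C^⊗2:
  [-3, -6, -16, 7]
  [9, 1, -9, 10]
  [16, 13, -3, -3]
  [-3, 9, 2, 1]
C^⊗3:
  [-11, 1, -11, -11]
  [-4, 8, 1, 0]
  [2, -1, -11, 8]
  [7, 3, -11, -11]
C^⊗4:
  [-6, -9, -19, -19]
  [6, 2, -12, -12]
  [-6, 6, -6, -6]
  [-6, -9, -19, -1]
C^⊗5:
  [-14, -17, -27, -14]
  [-7, -10, -20, -2]
  [-1, -4, -14, -14]
  [-14, -2, -14, -14]
Key observation: the optimum is the walk 2->0->2->0->2->0, with weight 5 + (-8) + 5 + (-8) + 5 = -1.
Optimal value attained by: walk 2->0->2->0->2->0.
Answer: (C^⊗5)[2][0] = -1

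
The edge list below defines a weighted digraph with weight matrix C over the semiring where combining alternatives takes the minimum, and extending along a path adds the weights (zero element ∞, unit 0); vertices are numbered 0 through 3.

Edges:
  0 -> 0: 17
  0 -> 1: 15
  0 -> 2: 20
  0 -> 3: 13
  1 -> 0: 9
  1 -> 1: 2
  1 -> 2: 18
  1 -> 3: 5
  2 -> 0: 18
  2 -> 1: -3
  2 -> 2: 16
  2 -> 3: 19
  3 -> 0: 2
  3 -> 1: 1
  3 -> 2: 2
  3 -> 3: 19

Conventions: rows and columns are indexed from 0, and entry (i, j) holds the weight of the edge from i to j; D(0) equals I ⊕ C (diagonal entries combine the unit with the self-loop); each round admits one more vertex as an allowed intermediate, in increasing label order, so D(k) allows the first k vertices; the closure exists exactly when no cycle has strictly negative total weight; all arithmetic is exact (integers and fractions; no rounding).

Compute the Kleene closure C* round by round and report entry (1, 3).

D(0):
  [0, 15, 20, 13]
  [9, 0, 18, 5]
  [18, -3, 0, 19]
  [2, 1, 2, 0]
D(1):
  [0, 15, 20, 13]
  [9, 0, 18, 5]
  [18, -3, 0, 19]
  [2, 1, 2, 0]
D(2):
  [0, 15, 20, 13]
  [9, 0, 18, 5]
  [6, -3, 0, 2]
  [2, 1, 2, 0]
D(3):
  [0, 15, 20, 13]
  [9, 0, 18, 5]
  [6, -3, 0, 2]
  [2, -1, 2, 0]
D(4):
  [0, 12, 15, 13]
  [7, 0, 7, 5]
  [4, -3, 0, 2]
  [2, -1, 2, 0]
Answer: C*[1][3] = 5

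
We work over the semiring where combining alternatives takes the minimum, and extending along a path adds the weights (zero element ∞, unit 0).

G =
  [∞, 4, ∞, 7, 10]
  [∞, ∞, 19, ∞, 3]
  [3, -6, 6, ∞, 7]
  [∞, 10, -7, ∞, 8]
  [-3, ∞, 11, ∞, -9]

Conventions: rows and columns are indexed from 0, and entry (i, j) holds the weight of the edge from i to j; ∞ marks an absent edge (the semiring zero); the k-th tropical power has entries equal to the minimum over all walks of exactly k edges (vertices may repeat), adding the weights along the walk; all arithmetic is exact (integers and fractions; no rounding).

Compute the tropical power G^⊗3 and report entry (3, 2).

G^⊗2:
  [7, 17, 0, ∞, 1]
  [0, 13, 14, ∞, -6]
  [4, 0, 12, 10, -3]
  [-4, -13, -1, ∞, -1]
  [-12, 1, 2, 4, -18]
G^⊗3:
  [-2, -6, 6, 14, -8]
  [-9, 4, 5, 7, -15]
  [-6, 6, 3, 11, -12]
  [-4, -7, 5, 3, -10]
  [-21, -8, -7, -5, -27]
Key observation: the optimum is the walk 3->2->2->2, with weight (-7) + 6 + 6 = 5.
Optimal value attained by: walk 3->2->2->2.
Answer: (G^⊗3)[3][2] = 5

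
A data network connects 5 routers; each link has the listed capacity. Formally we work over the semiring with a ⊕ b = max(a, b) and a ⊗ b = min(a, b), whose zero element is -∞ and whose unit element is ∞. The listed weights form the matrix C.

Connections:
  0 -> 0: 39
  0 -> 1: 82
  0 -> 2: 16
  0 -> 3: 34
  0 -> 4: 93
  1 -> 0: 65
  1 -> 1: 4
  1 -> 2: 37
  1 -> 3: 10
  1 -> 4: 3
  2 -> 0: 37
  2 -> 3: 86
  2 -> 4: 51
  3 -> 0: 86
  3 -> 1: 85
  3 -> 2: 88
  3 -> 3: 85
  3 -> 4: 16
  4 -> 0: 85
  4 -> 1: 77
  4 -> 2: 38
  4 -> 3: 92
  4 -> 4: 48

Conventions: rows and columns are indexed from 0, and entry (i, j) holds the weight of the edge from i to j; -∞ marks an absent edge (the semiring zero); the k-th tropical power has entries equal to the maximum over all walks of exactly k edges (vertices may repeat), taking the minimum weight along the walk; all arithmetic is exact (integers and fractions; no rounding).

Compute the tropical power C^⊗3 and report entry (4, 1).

C^⊗2:
  [85, 77, 38, 92, 48]
  [39, 65, 16, 37, 65]
  [86, 85, 86, 85, 48]
  [85, 85, 85, 86, 86]
  [86, 85, 88, 85, 85]
C^⊗3:
  [86, 85, 88, 85, 85]
  [65, 65, 38, 65, 48]
  [85, 85, 85, 86, 86]
  [86, 85, 86, 86, 85]
  [85, 85, 85, 86, 86]
Key observation: the optimum is the walk 4->3->3->1, with weight 92 min 85 min 85 = 85.
Optimal value attained by: walk 4->3->3->1.
Answer: (C^⊗3)[4][1] = 85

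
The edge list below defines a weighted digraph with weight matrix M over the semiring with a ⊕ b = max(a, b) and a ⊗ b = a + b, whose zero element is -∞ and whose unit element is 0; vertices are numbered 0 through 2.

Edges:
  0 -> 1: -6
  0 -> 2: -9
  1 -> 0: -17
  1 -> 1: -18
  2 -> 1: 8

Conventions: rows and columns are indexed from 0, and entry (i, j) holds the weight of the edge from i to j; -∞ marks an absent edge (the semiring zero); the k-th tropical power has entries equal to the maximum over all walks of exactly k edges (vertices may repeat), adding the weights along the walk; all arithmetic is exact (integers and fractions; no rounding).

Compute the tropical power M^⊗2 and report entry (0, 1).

M^⊗2:
  [-23, -1, -∞]
  [-35, -23, -26]
  [-9, -10, -∞]
Key observation: the optimum is the walk 0->2->1, with weight (-9) + 8 = -1.
Optimal value attained by: walk 0->2->1.
Answer: (M^⊗2)[0][1] = -1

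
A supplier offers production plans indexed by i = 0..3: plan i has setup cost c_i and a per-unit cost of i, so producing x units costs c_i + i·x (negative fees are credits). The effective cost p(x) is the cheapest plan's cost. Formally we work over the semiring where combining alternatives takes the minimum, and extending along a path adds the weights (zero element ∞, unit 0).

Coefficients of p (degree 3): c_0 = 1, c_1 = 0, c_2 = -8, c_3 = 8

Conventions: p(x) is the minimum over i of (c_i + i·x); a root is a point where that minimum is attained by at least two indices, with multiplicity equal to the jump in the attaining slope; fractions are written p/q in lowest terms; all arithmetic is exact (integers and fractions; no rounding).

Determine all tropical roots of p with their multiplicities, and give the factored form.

hull edge (i=0, c=1) to (i=2, c=-8): slope -9/2, span 2
hull edge (i=2, c=-8) to (i=3, c=8): slope 16, span 1
Factored form: p(x) = 8 ⊗ (x ⊕ (-16)) ⊗ (x ⊕ 9/2) ⊗ (x ⊕ 9/2)
Answer: roots = -16 (mult 1), 9/2 (mult 2)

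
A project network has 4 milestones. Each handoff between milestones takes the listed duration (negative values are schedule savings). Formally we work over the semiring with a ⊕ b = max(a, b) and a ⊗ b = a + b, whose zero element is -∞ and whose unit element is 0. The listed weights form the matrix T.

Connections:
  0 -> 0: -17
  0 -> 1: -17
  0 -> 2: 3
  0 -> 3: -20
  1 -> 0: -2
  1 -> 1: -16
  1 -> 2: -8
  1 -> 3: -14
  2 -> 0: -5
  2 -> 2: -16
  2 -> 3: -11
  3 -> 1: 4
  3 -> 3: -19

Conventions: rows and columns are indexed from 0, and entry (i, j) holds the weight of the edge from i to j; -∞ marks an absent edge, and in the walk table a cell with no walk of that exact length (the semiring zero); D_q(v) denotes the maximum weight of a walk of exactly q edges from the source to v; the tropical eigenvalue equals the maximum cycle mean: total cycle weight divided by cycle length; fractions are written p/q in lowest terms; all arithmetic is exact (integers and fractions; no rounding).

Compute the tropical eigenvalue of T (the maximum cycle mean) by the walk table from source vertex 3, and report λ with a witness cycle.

q=0: [-∞, -∞, -∞, 0]
q=1: [-∞, 4, -∞, -19]
q=2: [2, -12, -4, -10]
q=3: [-9, -6, 5, -15]
q=4: [0, -11, -6, -6]
Optimal cycle mean attained by: cycle 0->2->0, total 3 + (-5), length 2.
Answer: λ = -1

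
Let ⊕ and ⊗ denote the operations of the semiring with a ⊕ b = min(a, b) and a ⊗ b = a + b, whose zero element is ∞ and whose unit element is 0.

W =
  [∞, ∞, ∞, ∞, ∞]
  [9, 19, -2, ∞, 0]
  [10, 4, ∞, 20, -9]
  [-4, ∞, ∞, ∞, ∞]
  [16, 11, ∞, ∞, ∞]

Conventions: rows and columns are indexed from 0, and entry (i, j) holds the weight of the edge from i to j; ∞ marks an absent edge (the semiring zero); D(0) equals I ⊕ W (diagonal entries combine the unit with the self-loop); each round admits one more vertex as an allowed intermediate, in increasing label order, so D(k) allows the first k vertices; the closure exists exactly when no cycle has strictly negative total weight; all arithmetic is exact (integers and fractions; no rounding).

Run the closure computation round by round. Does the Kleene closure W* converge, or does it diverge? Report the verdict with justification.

D(0):
  [0, ∞, ∞, ∞, ∞]
  [9, 0, -2, ∞, 0]
  [10, 4, 0, 20, -9]
  [-4, ∞, ∞, 0, ∞]
  [16, 11, ∞, ∞, 0]
D(1):
  [0, ∞, ∞, ∞, ∞]
  [9, 0, -2, ∞, 0]
  [10, 4, 0, 20, -9]
  [-4, ∞, ∞, 0, ∞]
  [16, 11, ∞, ∞, 0]
D(2):
  [0, ∞, ∞, ∞, ∞]
  [9, 0, -2, ∞, 0]
  [10, 4, 0, 20, -9]
  [-4, ∞, ∞, 0, ∞]
  [16, 11, 9, ∞, 0]
D(3):
  [0, ∞, ∞, ∞, ∞]
  [8, 0, -2, 18, -11]
  [10, 4, 0, 20, -9]
  [-4, ∞, ∞, 0, ∞]
  [16, 11, 9, 29, 0]
D(4):
  [0, ∞, ∞, ∞, ∞]
  [8, 0, -2, 18, -11]
  [10, 4, 0, 20, -9]
  [-4, ∞, ∞, 0, ∞]
  [16, 11, 9, 29, 0]
D(5):
  [0, ∞, ∞, ∞, ∞]
  [5, 0, -2, 18, -11]
  [7, 2, 0, 20, -9]
  [-4, ∞, ∞, 0, ∞]
  [16, 11, 9, 29, 0]
Key observation: every diagonal entry stays at the unit through all rounds, so no improving cycle exists.
Answer: CONVERGES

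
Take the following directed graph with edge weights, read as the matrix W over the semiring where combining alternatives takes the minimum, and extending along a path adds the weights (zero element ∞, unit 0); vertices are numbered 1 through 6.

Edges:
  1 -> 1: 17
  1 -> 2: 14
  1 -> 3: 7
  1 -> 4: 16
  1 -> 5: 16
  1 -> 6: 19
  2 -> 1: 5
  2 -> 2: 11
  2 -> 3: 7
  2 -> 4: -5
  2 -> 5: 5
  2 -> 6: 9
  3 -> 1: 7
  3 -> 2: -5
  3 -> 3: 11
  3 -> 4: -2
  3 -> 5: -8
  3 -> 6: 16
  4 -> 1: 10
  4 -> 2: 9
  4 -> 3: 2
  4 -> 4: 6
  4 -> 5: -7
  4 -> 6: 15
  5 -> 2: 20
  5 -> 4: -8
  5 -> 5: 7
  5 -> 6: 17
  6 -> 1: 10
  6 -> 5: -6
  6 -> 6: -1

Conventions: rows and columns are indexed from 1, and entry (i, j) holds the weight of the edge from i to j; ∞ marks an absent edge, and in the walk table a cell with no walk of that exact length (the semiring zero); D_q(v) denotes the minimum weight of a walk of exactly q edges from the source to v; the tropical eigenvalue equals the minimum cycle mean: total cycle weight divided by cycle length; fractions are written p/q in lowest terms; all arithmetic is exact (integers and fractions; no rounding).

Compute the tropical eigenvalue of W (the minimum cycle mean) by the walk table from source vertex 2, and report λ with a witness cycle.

q=0: [∞, 0, ∞, ∞, ∞, ∞]
q=1: [5, 11, 7, -5, 5, 9]
q=2: [5, 2, -3, -3, -12, 8]
q=3: [4, -8, -1, -20, -11, 5]
q=4: [-10, -11, -18, -19, -27, -5]
q=5: [-11, -23, -17, -35, -26, -10]
q=6: [-25, -26, -33, -34, -42, -20]
Optimal cycle mean attained by: cycle 4->5->4, total (-7) + (-8), length 2.
Answer: λ = -15/2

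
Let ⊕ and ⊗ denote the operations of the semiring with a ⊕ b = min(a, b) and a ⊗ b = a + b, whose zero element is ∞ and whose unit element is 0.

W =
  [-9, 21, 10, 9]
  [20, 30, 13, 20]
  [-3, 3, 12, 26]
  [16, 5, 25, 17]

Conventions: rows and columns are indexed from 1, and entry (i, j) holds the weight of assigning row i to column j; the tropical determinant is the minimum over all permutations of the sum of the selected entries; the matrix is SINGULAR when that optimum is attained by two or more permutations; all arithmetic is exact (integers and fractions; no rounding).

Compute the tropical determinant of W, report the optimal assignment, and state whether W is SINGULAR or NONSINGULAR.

σ = (1, 2, 3, 4): (-9) + 30 + 12 + 17 = 50
σ = (1, 2, 4, 3): (-9) + 30 + 26 + 25 = 72
σ = (1, 3, 2, 4): (-9) + 13 + 3 + 17 = 24
σ = (1, 3, 4, 2): (-9) + 13 + 26 + 5 = 35
σ = (1, 4, 2, 3): (-9) + 20 + 3 + 25 = 39
σ = (1, 4, 3, 2): (-9) + 20 + 12 + 5 = 28
σ = (2, 1, 3, 4): 21 + 20 + 12 + 17 = 70
σ = (2, 1, 4, 3): 21 + 20 + 26 + 25 = 92
σ = (2, 3, 1, 4): 21 + 13 + (-3) + 17 = 48
σ = (2, 3, 4, 1): 21 + 13 + 26 + 16 = 76
σ = (2, 4, 1, 3): 21 + 20 + (-3) + 25 = 63
σ = (2, 4, 3, 1): 21 + 20 + 12 + 16 = 69
σ = (3, 1, 2, 4): 10 + 20 + 3 + 17 = 50
σ = (3, 1, 4, 2): 10 + 20 + 26 + 5 = 61
σ = (3, 2, 1, 4): 10 + 30 + (-3) + 17 = 54
σ = (3, 2, 4, 1): 10 + 30 + 26 + 16 = 82
σ = (3, 4, 1, 2): 10 + 20 + (-3) + 5 = 32
σ = (3, 4, 2, 1): 10 + 20 + 3 + 16 = 49
σ = (4, 1, 2, 3): 9 + 20 + 3 + 25 = 57
σ = (4, 1, 3, 2): 9 + 20 + 12 + 5 = 46
σ = (4, 2, 1, 3): 9 + 30 + (-3) + 25 = 61
σ = (4, 2, 3, 1): 9 + 30 + 12 + 16 = 67
σ = (4, 3, 1, 2): 9 + 13 + (-3) + 5 = 24
σ = (4, 3, 2, 1): 9 + 13 + 3 + 16 = 41
Optimal value attained by: σ = (1, 3, 2, 4).
Answer: det⊕(W) = 24; verdict: SINGULAR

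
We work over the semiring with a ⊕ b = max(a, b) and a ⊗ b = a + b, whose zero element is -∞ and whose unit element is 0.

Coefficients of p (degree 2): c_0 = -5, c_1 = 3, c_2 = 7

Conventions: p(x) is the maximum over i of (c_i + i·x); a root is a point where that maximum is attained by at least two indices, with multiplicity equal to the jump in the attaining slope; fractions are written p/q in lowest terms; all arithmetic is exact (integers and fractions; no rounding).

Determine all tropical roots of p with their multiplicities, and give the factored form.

hull edge (i=0, c=-5) to (i=1, c=3): slope 8, span 1
hull edge (i=1, c=3) to (i=2, c=7): slope 4, span 1
Factored form: p(x) = 7 ⊗ (x ⊕ (-8)) ⊗ (x ⊕ (-4))
Answer: roots = -8 (mult 1), -4 (mult 1)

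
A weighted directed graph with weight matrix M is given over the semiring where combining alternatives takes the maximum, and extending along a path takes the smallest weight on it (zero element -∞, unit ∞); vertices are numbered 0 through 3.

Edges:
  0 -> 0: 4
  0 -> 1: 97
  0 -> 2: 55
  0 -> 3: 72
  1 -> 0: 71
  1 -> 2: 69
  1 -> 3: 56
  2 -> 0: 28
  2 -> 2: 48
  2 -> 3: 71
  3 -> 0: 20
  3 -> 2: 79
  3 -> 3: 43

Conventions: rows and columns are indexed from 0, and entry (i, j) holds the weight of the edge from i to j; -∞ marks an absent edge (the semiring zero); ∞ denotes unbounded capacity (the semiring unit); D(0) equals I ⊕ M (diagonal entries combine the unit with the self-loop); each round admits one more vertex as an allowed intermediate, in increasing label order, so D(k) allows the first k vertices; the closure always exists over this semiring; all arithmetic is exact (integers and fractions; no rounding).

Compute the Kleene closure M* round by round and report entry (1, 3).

D(0):
  [∞, 97, 55, 72]
  [71, ∞, 69, 56]
  [28, -∞, ∞, 71]
  [20, -∞, 79, ∞]
D(1):
  [∞, 97, 55, 72]
  [71, ∞, 69, 71]
  [28, 28, ∞, 71]
  [20, 20, 79, ∞]
D(2):
  [∞, 97, 69, 72]
  [71, ∞, 69, 71]
  [28, 28, ∞, 71]
  [20, 20, 79, ∞]
D(3):
  [∞, 97, 69, 72]
  [71, ∞, 69, 71]
  [28, 28, ∞, 71]
  [28, 28, 79, ∞]
D(4):
  [∞, 97, 72, 72]
  [71, ∞, 71, 71]
  [28, 28, ∞, 71]
  [28, 28, 79, ∞]
Answer: M*[1][3] = 71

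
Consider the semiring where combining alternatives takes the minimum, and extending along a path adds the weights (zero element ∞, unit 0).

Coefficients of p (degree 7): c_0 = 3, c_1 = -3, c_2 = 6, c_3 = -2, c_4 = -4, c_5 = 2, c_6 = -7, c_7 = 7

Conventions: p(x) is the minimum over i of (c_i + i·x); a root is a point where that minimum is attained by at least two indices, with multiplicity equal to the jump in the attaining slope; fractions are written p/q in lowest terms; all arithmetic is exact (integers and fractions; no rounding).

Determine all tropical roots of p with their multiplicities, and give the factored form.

hull edge (i=0, c=3) to (i=1, c=-3): slope -6, span 1
hull edge (i=1, c=-3) to (i=6, c=-7): slope -4/5, span 5
hull edge (i=6, c=-7) to (i=7, c=7): slope 14, span 1
Factored form: p(x) = 7 ⊗ (x ⊕ (-14)) ⊗ (x ⊕ 4/5) ⊗ (x ⊕ 4/5) ⊗ (x ⊕ 4/5) ⊗ (x ⊕ 4/5) ⊗ (x ⊕ 4/5) ⊗ (x ⊕ 6)
Answer: roots = -14 (mult 1), 4/5 (mult 5), 6 (mult 1)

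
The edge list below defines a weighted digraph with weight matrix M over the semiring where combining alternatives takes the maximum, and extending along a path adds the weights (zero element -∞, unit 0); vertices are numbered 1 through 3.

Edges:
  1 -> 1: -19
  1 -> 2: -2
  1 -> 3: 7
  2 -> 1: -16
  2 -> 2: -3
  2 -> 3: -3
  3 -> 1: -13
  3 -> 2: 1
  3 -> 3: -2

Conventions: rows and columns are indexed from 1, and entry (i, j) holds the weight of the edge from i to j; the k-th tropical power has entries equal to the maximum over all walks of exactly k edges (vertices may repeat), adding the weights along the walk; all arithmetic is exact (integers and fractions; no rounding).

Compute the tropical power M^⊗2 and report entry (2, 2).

M^⊗2:
  [-6, 8, 5]
  [-16, -2, -5]
  [-15, -1, -2]
Key observation: the optimum is the walk 2->3->2, with weight (-3) + 1 = -2.
Optimal value attained by: walk 2->3->2.
Answer: (M^⊗2)[2][2] = -2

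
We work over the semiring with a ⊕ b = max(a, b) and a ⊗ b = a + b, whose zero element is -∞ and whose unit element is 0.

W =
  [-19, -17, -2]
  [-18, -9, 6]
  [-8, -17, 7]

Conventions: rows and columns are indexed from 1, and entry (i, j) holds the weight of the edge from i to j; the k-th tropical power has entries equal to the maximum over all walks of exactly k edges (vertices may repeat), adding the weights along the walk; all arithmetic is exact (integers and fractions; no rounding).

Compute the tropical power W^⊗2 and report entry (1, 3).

W^⊗2:
  [-10, -19, 5]
  [-2, -11, 13]
  [-1, -10, 14]
Key observation: the optimum is the walk 1->3->3, with weight (-2) + 7 = 5.
Optimal value attained by: walk 1->3->3.
Answer: (W^⊗2)[1][3] = 5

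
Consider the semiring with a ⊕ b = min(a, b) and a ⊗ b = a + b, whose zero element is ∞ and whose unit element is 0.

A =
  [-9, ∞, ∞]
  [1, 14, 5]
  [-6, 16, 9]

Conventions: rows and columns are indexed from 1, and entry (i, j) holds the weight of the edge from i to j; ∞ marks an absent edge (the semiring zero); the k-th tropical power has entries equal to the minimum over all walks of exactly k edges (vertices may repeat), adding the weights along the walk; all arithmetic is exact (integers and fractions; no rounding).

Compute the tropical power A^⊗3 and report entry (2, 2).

A^⊗2:
  [-18, ∞, ∞]
  [-8, 21, 14]
  [-15, 25, 18]
A^⊗3:
  [-27, ∞, ∞]
  [-17, 30, 23]
  [-24, 34, 27]
Key observation: the optimum is the walk 2->3->3->2, with weight 5 + 9 + 16 = 30.
Optimal value attained by: walk 2->3->3->2.
Answer: (A^⊗3)[2][2] = 30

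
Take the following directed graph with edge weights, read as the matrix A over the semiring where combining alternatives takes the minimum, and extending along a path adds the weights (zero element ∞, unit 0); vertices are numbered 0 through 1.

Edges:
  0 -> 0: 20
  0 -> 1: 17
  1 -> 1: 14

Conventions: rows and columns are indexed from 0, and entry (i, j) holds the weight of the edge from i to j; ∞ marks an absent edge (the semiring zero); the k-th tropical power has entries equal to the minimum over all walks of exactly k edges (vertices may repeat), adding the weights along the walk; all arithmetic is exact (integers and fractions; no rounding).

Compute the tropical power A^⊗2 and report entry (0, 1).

A^⊗2:
  [40, 31]
  [∞, 28]
Key observation: the optimum is the walk 0->1->1, with weight 17 + 14 = 31.
Optimal value attained by: walk 0->1->1.
Answer: (A^⊗2)[0][1] = 31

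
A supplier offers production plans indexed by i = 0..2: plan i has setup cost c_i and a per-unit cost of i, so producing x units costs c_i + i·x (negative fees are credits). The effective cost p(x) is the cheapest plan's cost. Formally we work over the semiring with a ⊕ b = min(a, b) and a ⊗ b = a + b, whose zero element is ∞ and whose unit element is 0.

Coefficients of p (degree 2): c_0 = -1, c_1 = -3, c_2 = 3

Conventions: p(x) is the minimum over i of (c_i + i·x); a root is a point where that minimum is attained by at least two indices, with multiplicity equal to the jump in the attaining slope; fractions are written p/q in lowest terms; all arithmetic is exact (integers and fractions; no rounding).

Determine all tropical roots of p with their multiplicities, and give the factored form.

hull edge (i=0, c=-1) to (i=1, c=-3): slope -2, span 1
hull edge (i=1, c=-3) to (i=2, c=3): slope 6, span 1
Factored form: p(x) = 3 ⊗ (x ⊕ (-6)) ⊗ (x ⊕ 2)
Answer: roots = -6 (mult 1), 2 (mult 1)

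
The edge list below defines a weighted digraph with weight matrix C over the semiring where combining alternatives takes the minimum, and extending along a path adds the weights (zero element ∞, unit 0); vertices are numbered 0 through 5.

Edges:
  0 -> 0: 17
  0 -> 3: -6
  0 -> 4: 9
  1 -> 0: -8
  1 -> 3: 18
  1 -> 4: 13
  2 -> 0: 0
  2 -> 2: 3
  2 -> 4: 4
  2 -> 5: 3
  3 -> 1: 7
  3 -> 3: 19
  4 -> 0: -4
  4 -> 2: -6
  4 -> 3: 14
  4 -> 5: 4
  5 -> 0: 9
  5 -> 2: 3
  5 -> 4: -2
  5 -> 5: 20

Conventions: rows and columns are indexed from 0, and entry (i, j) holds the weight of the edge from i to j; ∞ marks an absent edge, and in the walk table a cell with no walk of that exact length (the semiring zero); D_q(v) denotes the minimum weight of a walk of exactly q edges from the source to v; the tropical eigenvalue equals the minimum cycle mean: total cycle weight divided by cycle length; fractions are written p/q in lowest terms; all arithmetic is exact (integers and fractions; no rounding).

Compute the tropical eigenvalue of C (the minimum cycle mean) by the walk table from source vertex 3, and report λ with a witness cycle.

q=0: [∞, ∞, ∞, 0, ∞, ∞]
q=1: [∞, 7, ∞, 19, ∞, ∞]
q=2: [-1, 26, ∞, 25, 20, ∞]
q=3: [16, 32, 14, -7, 8, 24]
q=4: [4, 0, 2, 10, 18, 12]
q=5: [-8, 17, 5, -2, 6, 5]
q=6: [2, 5, 0, -14, 1, 8]
Optimal cycle mean attained by: cycle 0->3->1->0, total (-6) + 7 + (-8), length 3.
Answer: λ = -7/3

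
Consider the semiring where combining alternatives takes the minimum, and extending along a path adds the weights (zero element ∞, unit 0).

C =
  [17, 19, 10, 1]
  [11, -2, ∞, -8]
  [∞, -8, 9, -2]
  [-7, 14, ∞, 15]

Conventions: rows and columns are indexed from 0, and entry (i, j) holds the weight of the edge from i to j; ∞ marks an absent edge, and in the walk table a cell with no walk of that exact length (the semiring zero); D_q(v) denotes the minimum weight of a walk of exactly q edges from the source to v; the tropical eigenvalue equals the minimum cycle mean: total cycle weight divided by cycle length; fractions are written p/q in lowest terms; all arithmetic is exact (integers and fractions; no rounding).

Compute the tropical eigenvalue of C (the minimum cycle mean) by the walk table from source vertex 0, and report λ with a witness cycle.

q=0: [0, ∞, ∞, ∞]
q=1: [17, 19, 10, 1]
q=2: [-6, 2, 19, 8]
q=3: [1, 0, 4, -6]
q=4: [-13, -4, 11, -8]
Optimal cycle mean attained by: cycle 0->2->1->3->0, total 10 + (-8) + (-8) + (-7), length 4.
Answer: λ = -13/4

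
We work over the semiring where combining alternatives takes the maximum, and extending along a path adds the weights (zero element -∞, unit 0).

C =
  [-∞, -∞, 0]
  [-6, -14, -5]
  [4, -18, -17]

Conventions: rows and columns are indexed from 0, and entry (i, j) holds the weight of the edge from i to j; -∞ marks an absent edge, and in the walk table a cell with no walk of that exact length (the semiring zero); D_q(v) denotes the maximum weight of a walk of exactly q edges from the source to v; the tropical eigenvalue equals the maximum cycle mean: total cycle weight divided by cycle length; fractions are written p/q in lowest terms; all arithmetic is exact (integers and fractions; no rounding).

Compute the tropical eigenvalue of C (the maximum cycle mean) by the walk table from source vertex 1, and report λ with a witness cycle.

q=0: [-∞, 0, -∞]
q=1: [-6, -14, -5]
q=2: [-1, -23, -6]
q=3: [-2, -24, -1]
Optimal cycle mean attained by: cycle 0->2->0, total 0 + 4, length 2.
Answer: λ = 2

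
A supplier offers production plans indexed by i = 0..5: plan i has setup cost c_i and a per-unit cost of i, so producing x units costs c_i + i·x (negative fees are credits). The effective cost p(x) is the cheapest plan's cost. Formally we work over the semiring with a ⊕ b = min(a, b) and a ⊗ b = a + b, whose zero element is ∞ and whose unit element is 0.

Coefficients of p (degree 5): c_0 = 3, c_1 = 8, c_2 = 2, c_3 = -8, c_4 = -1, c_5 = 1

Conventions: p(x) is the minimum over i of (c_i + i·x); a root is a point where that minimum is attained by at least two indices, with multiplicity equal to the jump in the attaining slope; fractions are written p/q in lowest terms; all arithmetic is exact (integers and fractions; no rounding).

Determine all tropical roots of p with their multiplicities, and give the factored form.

hull edge (i=0, c=3) to (i=3, c=-8): slope -11/3, span 3
hull edge (i=3, c=-8) to (i=5, c=1): slope 9/2, span 2
Factored form: p(x) = 1 ⊗ (x ⊕ (-9/2)) ⊗ (x ⊕ (-9/2)) ⊗ (x ⊕ 11/3) ⊗ (x ⊕ 11/3) ⊗ (x ⊕ 11/3)
Answer: roots = -9/2 (mult 2), 11/3 (mult 3)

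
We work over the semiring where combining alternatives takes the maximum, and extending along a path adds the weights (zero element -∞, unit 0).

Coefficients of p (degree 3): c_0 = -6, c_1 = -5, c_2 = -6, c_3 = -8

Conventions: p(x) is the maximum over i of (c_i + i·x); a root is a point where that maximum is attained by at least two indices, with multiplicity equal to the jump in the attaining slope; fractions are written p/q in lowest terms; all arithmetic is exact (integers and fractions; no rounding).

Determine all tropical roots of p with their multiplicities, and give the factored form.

hull edge (i=0, c=-6) to (i=1, c=-5): slope 1, span 1
hull edge (i=1, c=-5) to (i=2, c=-6): slope -1, span 1
hull edge (i=2, c=-6) to (i=3, c=-8): slope -2, span 1
Factored form: p(x) = -8 ⊗ (x ⊕ (-1)) ⊗ (x ⊕ 1) ⊗ (x ⊕ 2)
Answer: roots = -1 (mult 1), 1 (mult 1), 2 (mult 1)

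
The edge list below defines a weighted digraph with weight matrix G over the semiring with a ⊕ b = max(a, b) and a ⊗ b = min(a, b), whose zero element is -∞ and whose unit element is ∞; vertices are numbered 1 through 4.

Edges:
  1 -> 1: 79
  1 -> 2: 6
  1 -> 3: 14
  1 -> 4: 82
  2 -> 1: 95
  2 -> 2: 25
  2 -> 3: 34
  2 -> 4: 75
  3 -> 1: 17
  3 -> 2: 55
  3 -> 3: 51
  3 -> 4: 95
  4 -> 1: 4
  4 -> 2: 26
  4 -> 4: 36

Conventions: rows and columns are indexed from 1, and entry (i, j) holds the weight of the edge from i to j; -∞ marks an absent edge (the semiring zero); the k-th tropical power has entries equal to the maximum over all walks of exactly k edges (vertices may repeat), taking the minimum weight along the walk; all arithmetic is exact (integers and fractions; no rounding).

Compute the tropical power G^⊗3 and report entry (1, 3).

G^⊗2:
  [79, 26, 14, 79]
  [79, 34, 34, 82]
  [55, 51, 51, 55]
  [26, 26, 26, 36]
G^⊗3:
  [79, 26, 26, 79]
  [79, 34, 34, 79]
  [55, 51, 51, 55]
  [26, 26, 26, 36]
Key observation: the optimum is the walk 1->4->2->3, with weight 82 min 26 min 34 = 26.
Optimal value attained by: walk 1->4->2->3.
Answer: (G^⊗3)[1][3] = 26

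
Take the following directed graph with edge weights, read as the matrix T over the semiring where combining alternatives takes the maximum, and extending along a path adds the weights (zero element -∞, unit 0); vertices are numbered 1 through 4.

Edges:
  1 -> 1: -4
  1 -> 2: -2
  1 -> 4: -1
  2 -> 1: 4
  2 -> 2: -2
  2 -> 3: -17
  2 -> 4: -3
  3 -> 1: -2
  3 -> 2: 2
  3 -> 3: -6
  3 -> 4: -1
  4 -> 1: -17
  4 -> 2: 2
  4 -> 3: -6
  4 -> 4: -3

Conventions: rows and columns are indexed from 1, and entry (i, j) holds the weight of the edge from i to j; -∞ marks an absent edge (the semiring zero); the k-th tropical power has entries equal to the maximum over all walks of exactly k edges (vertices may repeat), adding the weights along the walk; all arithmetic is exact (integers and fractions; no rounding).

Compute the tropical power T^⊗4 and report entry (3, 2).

T^⊗2:
  [2, 1, -7, -4]
  [2, 2, -9, 3]
  [6, 1, -7, -1]
  [6, 0, -9, -1]
T^⊗3:
  [5, 0, -10, 1]
  [6, 5, -3, 1]
  [5, 4, -7, 5]
  [4, 4, -7, 5]
T^⊗4:
  [4, 3, -5, 4]
  [9, 4, -5, 5]
  [8, 7, -1, 4]
  [8, 7, -1, 3]
Key observation: the optimum is the walk 3->2->1->4->2, with weight 2 + 4 + (-1) + 2 = 7.
Optimal value attained by: walk 3->2->1->4->2.
Answer: (T^⊗4)[3][2] = 7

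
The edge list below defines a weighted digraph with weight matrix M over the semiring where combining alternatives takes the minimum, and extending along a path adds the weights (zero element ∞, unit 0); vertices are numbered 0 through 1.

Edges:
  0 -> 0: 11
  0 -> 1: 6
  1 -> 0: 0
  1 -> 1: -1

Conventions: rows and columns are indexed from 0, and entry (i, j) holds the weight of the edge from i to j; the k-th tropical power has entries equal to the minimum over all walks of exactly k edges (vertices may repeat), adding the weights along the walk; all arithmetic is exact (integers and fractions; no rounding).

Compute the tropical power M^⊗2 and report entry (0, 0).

M^⊗2:
  [6, 5]
  [-1, -2]
Key observation: the optimum is the walk 0->1->0, with weight 6 + 0 = 6.
Optimal value attained by: walk 0->1->0.
Answer: (M^⊗2)[0][0] = 6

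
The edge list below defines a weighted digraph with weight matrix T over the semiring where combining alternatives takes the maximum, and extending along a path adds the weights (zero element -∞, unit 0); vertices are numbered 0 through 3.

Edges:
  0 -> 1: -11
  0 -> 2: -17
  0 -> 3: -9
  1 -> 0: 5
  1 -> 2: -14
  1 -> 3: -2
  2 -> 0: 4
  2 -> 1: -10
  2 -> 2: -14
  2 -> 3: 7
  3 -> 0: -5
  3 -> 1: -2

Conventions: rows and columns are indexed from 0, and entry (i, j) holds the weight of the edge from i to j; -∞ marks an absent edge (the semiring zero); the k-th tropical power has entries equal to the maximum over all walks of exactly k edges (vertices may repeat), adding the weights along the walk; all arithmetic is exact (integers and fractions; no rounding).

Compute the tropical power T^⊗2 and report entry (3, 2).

T^⊗2:
  [-6, -11, -25, -10]
  [-7, -4, -12, -4]
  [2, 5, -13, -5]
  [3, -16, -16, -4]
Key observation: the optimum is the walk 3->1->2, with weight (-2) + (-14) = -16.
Optimal value attained by: walk 3->1->2.
Answer: (T^⊗2)[3][2] = -16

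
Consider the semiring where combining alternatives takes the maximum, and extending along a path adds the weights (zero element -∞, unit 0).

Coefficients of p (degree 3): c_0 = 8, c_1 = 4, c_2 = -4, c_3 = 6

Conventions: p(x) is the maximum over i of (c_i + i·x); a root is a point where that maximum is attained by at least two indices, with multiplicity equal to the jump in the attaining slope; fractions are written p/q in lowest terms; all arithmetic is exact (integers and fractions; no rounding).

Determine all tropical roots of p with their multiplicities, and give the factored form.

hull edge (i=0, c=8) to (i=3, c=6): slope -2/3, span 3
Factored form: p(x) = 6 ⊗ (x ⊕ 2/3) ⊗ (x ⊕ 2/3) ⊗ (x ⊕ 2/3)
Answer: roots = 2/3 (mult 3)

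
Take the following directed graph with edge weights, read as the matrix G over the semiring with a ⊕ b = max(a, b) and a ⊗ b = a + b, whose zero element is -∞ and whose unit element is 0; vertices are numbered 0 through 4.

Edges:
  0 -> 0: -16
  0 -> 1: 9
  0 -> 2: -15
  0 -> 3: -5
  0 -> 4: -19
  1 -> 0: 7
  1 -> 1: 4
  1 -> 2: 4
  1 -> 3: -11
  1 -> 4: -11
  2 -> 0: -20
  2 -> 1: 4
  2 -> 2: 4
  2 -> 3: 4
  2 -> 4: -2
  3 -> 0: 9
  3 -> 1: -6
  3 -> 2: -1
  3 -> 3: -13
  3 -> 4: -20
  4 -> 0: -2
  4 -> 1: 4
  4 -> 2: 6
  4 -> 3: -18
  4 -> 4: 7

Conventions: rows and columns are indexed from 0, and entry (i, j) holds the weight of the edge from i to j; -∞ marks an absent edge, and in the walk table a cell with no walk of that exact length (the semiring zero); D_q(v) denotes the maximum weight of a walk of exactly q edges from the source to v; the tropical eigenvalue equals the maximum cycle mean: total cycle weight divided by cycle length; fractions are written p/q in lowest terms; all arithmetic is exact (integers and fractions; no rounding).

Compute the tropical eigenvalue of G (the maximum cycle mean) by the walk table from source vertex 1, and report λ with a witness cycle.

q=0: [-∞, 0, -∞, -∞, -∞]
q=1: [7, 4, 4, -11, -11]
q=2: [11, 16, 8, 8, 2]
q=3: [23, 20, 20, 12, 9]
q=4: [27, 32, 24, 24, 18]
q=5: [39, 36, 36, 28, 25]
Optimal cycle mean attained by: cycle 0->1->0, total 9 + 7, length 2.
Answer: λ = 8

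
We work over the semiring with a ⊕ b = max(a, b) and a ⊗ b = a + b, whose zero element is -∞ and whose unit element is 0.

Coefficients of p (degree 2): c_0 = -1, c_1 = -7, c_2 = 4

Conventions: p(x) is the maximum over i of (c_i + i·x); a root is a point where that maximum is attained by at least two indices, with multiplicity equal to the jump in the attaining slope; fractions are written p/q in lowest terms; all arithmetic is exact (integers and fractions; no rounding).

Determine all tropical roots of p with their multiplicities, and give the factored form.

hull edge (i=0, c=-1) to (i=2, c=4): slope 5/2, span 2
Factored form: p(x) = 4 ⊗ (x ⊕ (-5/2)) ⊗ (x ⊕ (-5/2))
Answer: roots = -5/2 (mult 2)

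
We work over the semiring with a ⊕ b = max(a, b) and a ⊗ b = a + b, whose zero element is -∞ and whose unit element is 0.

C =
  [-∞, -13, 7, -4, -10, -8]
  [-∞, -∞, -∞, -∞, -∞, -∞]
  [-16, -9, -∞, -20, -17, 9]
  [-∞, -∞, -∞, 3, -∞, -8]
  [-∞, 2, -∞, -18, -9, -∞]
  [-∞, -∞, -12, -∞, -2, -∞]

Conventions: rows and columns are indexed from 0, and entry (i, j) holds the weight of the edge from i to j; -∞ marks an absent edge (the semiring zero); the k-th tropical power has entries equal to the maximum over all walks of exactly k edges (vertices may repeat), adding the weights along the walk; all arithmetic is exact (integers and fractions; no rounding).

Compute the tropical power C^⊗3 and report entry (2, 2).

C^⊗2:
  [-9, -2, -20, -1, -10, 16]
  [-∞, -∞, -∞, -∞, -∞, -∞]
  [-∞, -15, -3, -17, 7, -24]
  [-∞, -∞, -20, 6, -10, -5]
  [-∞, -7, -∞, -15, -18, -26]
  [-28, 0, -∞, -20, -11, -3]
C^⊗3:
  [-36, -8, 4, 2, 14, -9]
  [-∞, -∞, -∞, -∞, -∞, -∞]
  [-19, 9, -36, -11, -2, 6]
  [-36, -8, -17, 9, -7, -2]
  [-∞, -16, -38, -12, -27, -23]
  [-∞, -9, -15, -17, -5, -28]
Key observation: the optimum is the walk 2->0->5->2, with weight (-16) + (-8) + (-12) = -36.
Optimal value attained by: walk 2->0->5->2.
Answer: (C^⊗3)[2][2] = -36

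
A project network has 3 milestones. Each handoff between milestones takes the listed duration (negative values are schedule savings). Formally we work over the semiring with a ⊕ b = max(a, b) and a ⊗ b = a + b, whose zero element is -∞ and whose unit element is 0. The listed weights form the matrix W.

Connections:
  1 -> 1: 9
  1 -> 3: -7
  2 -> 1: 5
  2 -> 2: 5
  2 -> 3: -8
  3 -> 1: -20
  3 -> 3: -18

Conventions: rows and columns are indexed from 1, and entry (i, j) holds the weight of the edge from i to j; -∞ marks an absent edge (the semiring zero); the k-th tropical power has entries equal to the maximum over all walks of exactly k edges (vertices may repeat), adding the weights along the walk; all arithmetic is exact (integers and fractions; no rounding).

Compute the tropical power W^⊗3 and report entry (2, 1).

W^⊗2:
  [18, -∞, 2]
  [14, 10, -2]
  [-11, -∞, -27]
W^⊗3:
  [27, -∞, 11]
  [23, 15, 7]
  [-2, -∞, -18]
Key observation: the optimum is the walk 2->1->1->1, with weight 5 + 9 + 9 = 23.
Optimal value attained by: walk 2->1->1->1.
Answer: (W^⊗3)[2][1] = 23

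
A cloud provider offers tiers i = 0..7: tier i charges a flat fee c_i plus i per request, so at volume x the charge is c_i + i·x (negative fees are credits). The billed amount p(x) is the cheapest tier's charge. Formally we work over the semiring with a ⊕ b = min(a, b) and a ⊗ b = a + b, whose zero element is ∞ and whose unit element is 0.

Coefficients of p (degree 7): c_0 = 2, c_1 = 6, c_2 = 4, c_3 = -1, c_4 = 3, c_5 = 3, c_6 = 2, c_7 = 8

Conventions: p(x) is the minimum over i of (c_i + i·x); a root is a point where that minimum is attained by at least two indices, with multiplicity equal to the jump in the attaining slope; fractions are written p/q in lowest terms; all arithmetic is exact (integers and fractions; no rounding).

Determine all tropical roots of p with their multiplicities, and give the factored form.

hull edge (i=0, c=2) to (i=3, c=-1): slope -1, span 3
hull edge (i=3, c=-1) to (i=6, c=2): slope 1, span 3
hull edge (i=6, c=2) to (i=7, c=8): slope 6, span 1
Factored form: p(x) = 8 ⊗ (x ⊕ (-6)) ⊗ (x ⊕ (-1)) ⊗ (x ⊕ (-1)) ⊗ (x ⊕ (-1)) ⊗ (x ⊕ 1) ⊗ (x ⊕ 1) ⊗ (x ⊕ 1)
Answer: roots = -6 (mult 1), -1 (mult 3), 1 (mult 3)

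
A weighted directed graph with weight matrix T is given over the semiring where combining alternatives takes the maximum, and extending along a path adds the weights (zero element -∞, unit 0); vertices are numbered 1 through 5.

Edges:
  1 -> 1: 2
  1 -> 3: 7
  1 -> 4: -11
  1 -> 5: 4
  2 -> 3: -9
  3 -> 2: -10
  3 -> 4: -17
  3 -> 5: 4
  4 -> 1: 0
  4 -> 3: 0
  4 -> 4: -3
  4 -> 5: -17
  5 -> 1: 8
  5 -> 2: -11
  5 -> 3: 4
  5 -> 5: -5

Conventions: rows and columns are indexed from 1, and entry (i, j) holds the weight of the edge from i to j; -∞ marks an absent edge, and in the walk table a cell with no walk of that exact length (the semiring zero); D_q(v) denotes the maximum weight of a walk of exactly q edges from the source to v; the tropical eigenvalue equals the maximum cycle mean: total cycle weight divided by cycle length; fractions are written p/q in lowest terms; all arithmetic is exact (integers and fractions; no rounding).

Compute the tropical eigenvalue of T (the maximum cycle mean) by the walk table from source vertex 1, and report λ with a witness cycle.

q=0: [0, -∞, -∞, -∞, -∞]
q=1: [2, -∞, 7, -11, 4]
q=2: [12, -3, 9, -9, 11]
q=3: [19, 0, 19, 1, 16]
q=4: [24, 9, 26, 8, 23]
q=5: [31, 16, 31, 13, 30]
Optimal cycle mean attained by: cycle 1->3->5->1, total 7 + 4 + 8, length 3.
Answer: λ = 19/3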